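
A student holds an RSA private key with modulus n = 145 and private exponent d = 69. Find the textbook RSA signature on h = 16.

136

h^69 mod 145 = 136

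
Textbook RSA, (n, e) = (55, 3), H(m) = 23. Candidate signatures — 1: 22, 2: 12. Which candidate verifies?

2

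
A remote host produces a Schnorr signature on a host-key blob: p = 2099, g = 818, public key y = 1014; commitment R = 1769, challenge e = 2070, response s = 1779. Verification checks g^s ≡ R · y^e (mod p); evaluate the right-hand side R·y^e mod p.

524

1014^2 = 1028196 ≡ 1785
1014^4 ≡ 1785^2 = 3186225 ≡ 2042
1014^8 ≡ 2042^2 = 4169764 ≡ 1150
1014^16 ≡ 1150^2 = 1322500 ≡ 130
1014^32 ≡ 130^2 = 16900 ≡ 108
1014^64 ≡ 108^2 = 11664 ≡ 1169
1014^128 ≡ 1169^2 = 1366561 ≡ 112
1014^256 ≡ 112^2 = 12544 ≡ 2049
1014^512 ≡ 2049^2 = 4198401 ≡ 401
1014^1024 ≡ 401^2 = 160801 ≡ 1277
1014^2048 ≡ 1277^2 = 1630729 ≡ 1905
2070 = 2048 + 16 + 4 + 2, so 1014^2070 ≡ 1905·130·2042·1785 ≡ 291 (mod 2099)
R · y^e ≡ 1769·291 = 514779 ≡ 524 (mod 2099)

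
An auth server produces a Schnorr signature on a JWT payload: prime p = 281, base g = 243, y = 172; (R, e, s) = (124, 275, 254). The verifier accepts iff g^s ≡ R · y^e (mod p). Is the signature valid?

invalid

g^s mod p:
Squares mod 281: 243^1≡243, 243^2≡39, 243^4≡116, 243^8≡249, 243^16≡181, 243^32≡165, 243^64≡249, 243^128≡181
254 = 128 + 64 + 32 + 16 + 8 + 4 + 2, so 243^254 ≡ 181·249·165·181·249·116·39 ≡ 242 (mod 281)
R · y^e mod p:
Squares mod 281: 172^1≡172, 172^2≡79, 172^4≡59, 172^8≡109, 172^16≡79, 172^32≡59, 172^64≡109, 172^128≡79, 172^256≡59
275 = 256 + 16 + 2 + 1, so 172^275 ≡ 59·79·79·172 ≡ 202 (mod 281)
124·202 = 25048 ≡ 39 (mod 281)
242 ≠ 39; the check fails.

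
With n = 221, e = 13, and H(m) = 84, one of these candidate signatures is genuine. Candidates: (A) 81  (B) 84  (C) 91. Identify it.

Candidate A: Squares mod 221: 81^1≡81, 81^2≡152, 81^4≡120, 81^8≡35; 13 = 8 + 4 + 1, so 81^13 ≡ 35·120·81 ≡ 81 (mod 221)
Candidate B: Squares mod 221: 84^1≡84, 84^2≡205, 84^4≡35, 84^8≡120; 13 = 8 + 4 + 1, so 84^13 ≡ 120·35·84 ≡ 84 (mod 221)
  → matches H(m) = 84
Candidate C: Squares mod 221: 91^1≡91, 91^2≡104, 91^4≡208, 91^8≡169; 13 = 8 + 4 + 1, so 91^13 ≡ 169·208·91 ≡ 78 (mod 221)

B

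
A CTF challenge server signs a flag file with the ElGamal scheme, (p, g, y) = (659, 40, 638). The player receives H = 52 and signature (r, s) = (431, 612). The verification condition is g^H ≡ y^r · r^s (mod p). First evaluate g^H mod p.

316

40^2 = 1600 ≡ 282
40^4 ≡ 282^2 = 79524 ≡ 444
40^8 ≡ 444^2 = 197136 ≡ 95
40^16 ≡ 95^2 = 9025 ≡ 458
40^32 ≡ 458^2 = 209764 ≡ 202
52 = 32 + 16 + 4, so 40^52 ≡ 202·458·444 ≡ 316 (mod 659)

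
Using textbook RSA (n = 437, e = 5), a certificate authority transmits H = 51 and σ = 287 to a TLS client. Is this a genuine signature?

σ^2 ≡ 287^2 = 82369 ≡ 213
σ^4 ≡ 213^2 = 45369 ≡ 358
5 = 4 + 1, so σ^5 ≡ 358·287 ≡ 51 (mod 437)
51 = H, so the signature checks out.

genuine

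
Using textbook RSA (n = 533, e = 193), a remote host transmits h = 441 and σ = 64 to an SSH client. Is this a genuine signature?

σ^2 ≡ 64^2 = 4096 ≡ 365
σ^4 ≡ 365^2 = 133225 ≡ 508
σ^8 ≡ 508^2 = 258064 ≡ 92
σ^16 ≡ 92^2 = 8464 ≡ 469
σ^32 ≡ 469^2 = 219961 ≡ 365
σ^64 ≡ 365^2 = 133225 ≡ 508
σ^128 ≡ 508^2 = 258064 ≡ 92
193 = 128 + 64 + 1, so σ^193 ≡ 92·508·64 ≡ 441 (mod 533)
Since 441 equals the digest 441, verification succeeds.

genuine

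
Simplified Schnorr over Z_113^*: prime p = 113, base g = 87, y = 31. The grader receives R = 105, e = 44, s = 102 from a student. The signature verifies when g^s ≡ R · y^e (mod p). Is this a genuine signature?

forged

g^s mod p:
87^2 = 7569 ≡ 111
87^4 ≡ 111^2 = 12321 ≡ 4
87^8 ≡ 4^2 = 16
87^16 ≡ 16^2 = 256 ≡ 30
87^32 ≡ 30^2 = 900 ≡ 109
87^64 ≡ 109^2 = 11881 ≡ 16
102 = 64 + 32 + 4 + 2, so 87^102 ≡ 16·109·4·111 ≡ 60 (mod 113)
R · y^e mod p:
31^2 = 961 ≡ 57
31^4 ≡ 57^2 = 3249 ≡ 85
31^8 ≡ 85^2 = 7225 ≡ 106
31^16 ≡ 106^2 = 11236 ≡ 49
31^32 ≡ 49^2 = 2401 ≡ 28
44 = 32 + 8 + 4, so 31^44 ≡ 28·106·85 ≡ 64 (mod 113)
105·64 = 6720 ≡ 53 (mod 113)
60 ≠ 53; the check fails.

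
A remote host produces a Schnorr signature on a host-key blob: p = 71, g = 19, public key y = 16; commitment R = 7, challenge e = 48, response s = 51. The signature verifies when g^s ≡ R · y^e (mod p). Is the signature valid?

invalid

g^s mod p:
19^2 = 361 ≡ 6
19^4 ≡ 6^2 = 36
19^8 ≡ 36^2 = 1296 ≡ 18
19^16 ≡ 18^2 = 324 ≡ 40
19^32 ≡ 40^2 = 1600 ≡ 38
51 = 32 + 16 + 2 + 1, so 19^51 ≡ 38·40·6·19 ≡ 40 (mod 71)
R · y^e mod p:
16^2 = 256 ≡ 43
16^4 ≡ 43^2 = 1849 ≡ 3
16^8 ≡ 3^2 = 9
16^16 ≡ 9^2 = 81 ≡ 10
16^32 ≡ 10^2 = 100 ≡ 29
48 = 32 + 16, so 16^48 ≡ 29·10 ≡ 6 (mod 71)
7·6 = 42 ≡ 42 (mod 71)
40 ≠ 42; the check fails.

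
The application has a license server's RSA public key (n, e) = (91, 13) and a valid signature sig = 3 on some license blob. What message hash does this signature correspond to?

sig^13 mod 91 = 3

3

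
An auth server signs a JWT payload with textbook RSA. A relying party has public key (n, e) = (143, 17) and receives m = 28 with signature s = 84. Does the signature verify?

s^2 ≡ 84^2 = 7056 ≡ 49
s^4 ≡ 49^2 = 2401 ≡ 113
s^8 ≡ 113^2 = 12769 ≡ 42
s^16 ≡ 42^2 = 1764 ≡ 48
17 = 16 + 1, so s^17 ≡ 48·84 ≡ 28 (mod 143)
Since 28 equals the digest 28, verification succeeds.

verifies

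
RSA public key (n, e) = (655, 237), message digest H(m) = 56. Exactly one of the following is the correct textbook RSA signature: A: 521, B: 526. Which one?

A

Candidate A: 521^2 = 271441 ≡ 271; 521^4 ≡ 271^2 = 73441 ≡ 81; 521^8 ≡ 81^2 = 6561 ≡ 11; 521^16 ≡ 11^2 = 121; 521^32 ≡ 121^2 = 14641 ≡ 231; 521^64 ≡ 231^2 = 53361 ≡ 306; 521^128 ≡ 306^2 = 93636 ≡ 626; 237 = 128 + 64 + 32 + 8 + 4 + 1, so 521^237 ≡ 626·306·231·11·81·521 ≡ 56 (mod 655)
  → matches H(m) = 56
Candidate B: 526^2 = 276676 ≡ 266; 526^4 ≡ 266^2 = 70756 ≡ 16; 526^8 ≡ 16^2 = 256; 526^16 ≡ 256^2 = 65536 ≡ 36; 526^32 ≡ 36^2 = 1296 ≡ 641; 526^64 ≡ 641^2 = 410881 ≡ 196; 526^128 ≡ 196^2 = 38416 ≡ 426; 237 = 128 + 64 + 32 + 8 + 4 + 1, so 526^237 ≡ 426·196·641·256·16·526 ≡ 581 (mod 655)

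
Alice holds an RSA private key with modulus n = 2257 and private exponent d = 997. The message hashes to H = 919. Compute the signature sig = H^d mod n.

1622

H^997 mod 2257 = 1622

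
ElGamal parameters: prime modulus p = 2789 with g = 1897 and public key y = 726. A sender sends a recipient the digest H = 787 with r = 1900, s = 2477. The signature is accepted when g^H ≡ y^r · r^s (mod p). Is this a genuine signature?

Left side g^H mod p:
Squares mod 2789: 1897^1≡1897, 1897^2≡799, 1897^4≡2509, 1897^8≡308, 1897^16≡38, 1897^32≡1444, 1897^64≡1753, 1897^128≡2320, 1897^256≡2419, 1897^512≡239
787 = 512 + 256 + 16 + 2 + 1, so 1897^787 ≡ 239·2419·38·799·1897 ≡ 815 (mod 2789)
Right side y^r · r^s mod p:
Squares mod 2789: 726^1≡726, 726^2≡2744, 726^4≡2025, 726^8≡795, 726^16≡1711, 726^32≡1860, 726^64≡1240, 726^128≡861, 726^256≡2236, 726^512≡1808, 726^1024≡156
1900 = 1024 + 512 + 256 + 64 + 32 + 8 + 4, so 726^1900 ≡ 156·1808·2236·1240·1860·795·2025 ≡ 687 (mod 2789)
Squares mod 2789: 1900^1≡1900, 1900^2≡1034, 1900^4≡969, 1900^8≡1857, 1900^16≡1245, 1900^32≡2130, 1900^64≡1986, 1900^128≡550, 1900^256≡1288, 1900^512≡2278, 1900^1024≡1744, 1900^2048≡1526
2477 = 2048 + 256 + 128 + 32 + 8 + 4 + 1, so 1900^2477 ≡ 1526·1288·550·2130·1857·969·1900 ≡ 1349 (mod 2789)
687·1349 = 926763 ≡ 815 (mod 2789)
815 ≡ 815 (mod 2789), so the signature is genuine.

genuine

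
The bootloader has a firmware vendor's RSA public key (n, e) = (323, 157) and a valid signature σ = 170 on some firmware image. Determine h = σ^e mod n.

σ^2 ≡ 170^2 = 28900 ≡ 153
σ^4 ≡ 153^2 = 23409 ≡ 153
σ^8 ≡ 153^2 = 23409 ≡ 153
σ^16 ≡ 153^2 = 23409 ≡ 153
σ^32 ≡ 153^2 = 23409 ≡ 153
σ^64 ≡ 153^2 = 23409 ≡ 153
σ^128 ≡ 153^2 = 23409 ≡ 153
157 = 128 + 16 + 8 + 4 + 1, so σ^157 ≡ 153·153·153·153·170 ≡ 170 (mod 323)

170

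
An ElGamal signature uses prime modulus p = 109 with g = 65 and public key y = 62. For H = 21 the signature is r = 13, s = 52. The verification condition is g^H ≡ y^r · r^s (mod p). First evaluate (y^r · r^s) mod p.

62^13 mod 109 = 72
13^52 mod 109 = 89
y^r · r^s ≡ 72·89 = 6408 ≡ 86 (mod 109)

86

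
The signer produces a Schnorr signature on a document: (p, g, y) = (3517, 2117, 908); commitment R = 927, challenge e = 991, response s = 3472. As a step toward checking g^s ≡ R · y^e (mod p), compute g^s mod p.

2661

Squares mod 3517: 2117^1≡2117, 2117^2≡1031, 2117^4≡827, 2117^8≡1631, 2117^16≡1309, 2117^32≡702, 2117^64≡424, 2117^128≡409, 2117^256≡1982, 2117^512≡3352, 2117^1024≡2606, 2117^2048≡3426
3472 = 2048 + 1024 + 256 + 128 + 16, so 2117^3472 ≡ 3426·2606·1982·409·1309 ≡ 2661 (mod 3517)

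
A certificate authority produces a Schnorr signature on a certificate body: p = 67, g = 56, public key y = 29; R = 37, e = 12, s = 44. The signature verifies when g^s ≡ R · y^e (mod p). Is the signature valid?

g^s mod p:
Squares mod 67: 56^1≡56, 56^2≡54, 56^4≡35, 56^8≡19, 56^16≡26, 56^32≡6
44 = 32 + 8 + 4, so 56^44 ≡ 6·19·35 ≡ 37 (mod 67)
R · y^e mod p:
Squares mod 67: 29^1≡29, 29^2≡37, 29^4≡29, 29^8≡37
12 = 8 + 4, so 29^12 ≡ 37·29 ≡ 1 (mod 67)
37·1 = 37 ≡ 37 (mod 67)
37 ≡ 37 (mod 67); signature holds.

valid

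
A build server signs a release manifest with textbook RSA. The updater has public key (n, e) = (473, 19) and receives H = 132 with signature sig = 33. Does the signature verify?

sig^2 ≡ 33^2 = 1089 ≡ 143
sig^4 ≡ 143^2 = 20449 ≡ 110
sig^8 ≡ 110^2 = 12100 ≡ 275
sig^16 ≡ 275^2 = 75625 ≡ 418
19 = 16 + 2 + 1, so sig^19 ≡ 418·143·33 ≡ 132 (mod 473)
Since 132 equals the digest 132, verification succeeds.

verifies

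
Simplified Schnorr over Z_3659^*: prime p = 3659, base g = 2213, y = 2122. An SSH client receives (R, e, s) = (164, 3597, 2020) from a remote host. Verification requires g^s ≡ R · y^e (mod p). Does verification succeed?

fails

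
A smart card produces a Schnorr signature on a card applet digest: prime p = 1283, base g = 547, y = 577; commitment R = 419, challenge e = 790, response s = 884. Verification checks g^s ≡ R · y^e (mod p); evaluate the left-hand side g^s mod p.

547^2 = 299209 ≡ 270
547^4 ≡ 270^2 = 72900 ≡ 1052
547^8 ≡ 1052^2 = 1106704 ≡ 758
547^16 ≡ 758^2 = 574564 ≡ 1063
547^32 ≡ 1063^2 = 1129969 ≡ 929
547^64 ≡ 929^2 = 863041 ≡ 865
547^128 ≡ 865^2 = 748225 ≡ 236
547^256 ≡ 236^2 = 55696 ≡ 527
547^512 ≡ 527^2 = 277729 ≡ 601
884 = 512 + 256 + 64 + 32 + 16 + 4, so 547^884 ≡ 601·527·865·929·1063·1052 ≡ 1018 (mod 1283)

1018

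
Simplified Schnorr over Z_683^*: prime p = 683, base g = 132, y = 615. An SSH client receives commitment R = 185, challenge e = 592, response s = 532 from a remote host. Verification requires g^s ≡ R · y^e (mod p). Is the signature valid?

valid

g^s mod p:
132^2 = 17424 ≡ 349
132^4 ≡ 349^2 = 121801 ≡ 227
132^8 ≡ 227^2 = 51529 ≡ 304
132^16 ≡ 304^2 = 92416 ≡ 211
132^32 ≡ 211^2 = 44521 ≡ 126
132^64 ≡ 126^2 = 15876 ≡ 167
132^128 ≡ 167^2 = 27889 ≡ 569
132^256 ≡ 569^2 = 323761 ≡ 19
132^512 ≡ 19^2 = 361
532 = 512 + 16 + 4, so 132^532 ≡ 361·211·227 ≡ 672 (mod 683)
R · y^e mod p:
615^2 = 378225 ≡ 526
615^4 ≡ 526^2 = 276676 ≡ 61
615^8 ≡ 61^2 = 3721 ≡ 306
615^16 ≡ 306^2 = 93636 ≡ 65
615^32 ≡ 65^2 = 4225 ≡ 127
615^64 ≡ 127^2 = 16129 ≡ 420
615^128 ≡ 420^2 = 176400 ≡ 186
615^256 ≡ 186^2 = 34596 ≡ 446
615^512 ≡ 446^2 = 198916 ≡ 163
592 = 512 + 64 + 16, so 615^592 ≡ 163·420·65 ≡ 155 (mod 683)
185·155 = 28675 ≡ 672 (mod 683)
672 ≡ 672 (mod 683); signature holds.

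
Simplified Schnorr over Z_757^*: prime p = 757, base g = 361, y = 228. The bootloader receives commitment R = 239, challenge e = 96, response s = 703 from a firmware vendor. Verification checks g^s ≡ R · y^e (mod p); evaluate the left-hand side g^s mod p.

545

361^703 mod 757 = 545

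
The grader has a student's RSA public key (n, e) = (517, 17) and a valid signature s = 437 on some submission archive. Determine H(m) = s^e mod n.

310

Squares mod 517: s^1≡437, s^2≡196, s^4≡158, s^8≡148, s^16≡190
17 = 16 + 1, so s^17 ≡ 190·437 ≡ 310 (mod 517)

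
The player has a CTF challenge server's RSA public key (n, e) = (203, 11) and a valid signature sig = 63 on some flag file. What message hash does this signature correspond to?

sig^11 mod 203 = 42

42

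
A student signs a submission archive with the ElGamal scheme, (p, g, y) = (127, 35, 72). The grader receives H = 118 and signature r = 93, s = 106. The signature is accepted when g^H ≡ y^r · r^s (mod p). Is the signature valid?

invalid

Left side g^H mod p:
35^2 = 1225 ≡ 82
35^4 ≡ 82^2 = 6724 ≡ 120
35^8 ≡ 120^2 = 14400 ≡ 49
35^16 ≡ 49^2 = 2401 ≡ 115
35^32 ≡ 115^2 = 13225 ≡ 17
35^64 ≡ 17^2 = 289 ≡ 35
118 = 64 + 32 + 16 + 4 + 2, so 35^118 ≡ 35·17·115·120·82 ≡ 70 (mod 127)
Right side y^r · r^s mod p:
72^2 = 5184 ≡ 104
72^4 ≡ 104^2 = 10816 ≡ 21
72^8 ≡ 21^2 = 441 ≡ 60
72^16 ≡ 60^2 = 3600 ≡ 44
72^32 ≡ 44^2 = 1936 ≡ 31
72^64 ≡ 31^2 = 961 ≡ 72
93 = 64 + 16 + 8 + 4 + 1, so 72^93 ≡ 72·44·60·21·72 ≡ 87 (mod 127)
93^2 = 8649 ≡ 13
93^4 ≡ 13^2 = 169 ≡ 42
93^8 ≡ 42^2 = 1764 ≡ 113
93^16 ≡ 113^2 = 12769 ≡ 69
93^32 ≡ 69^2 = 4761 ≡ 62
93^64 ≡ 62^2 = 3844 ≡ 34
106 = 64 + 32 + 8 + 2, so 93^106 ≡ 34·62·113·13 ≡ 11 (mod 127)
87·11 = 957 ≡ 68 (mod 127)
70 ≠ 68, so verification fails.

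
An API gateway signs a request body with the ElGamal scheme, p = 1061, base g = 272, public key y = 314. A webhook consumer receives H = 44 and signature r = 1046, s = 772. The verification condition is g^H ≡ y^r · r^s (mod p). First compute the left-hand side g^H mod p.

Squares mod 1061: 272^1≡272, 272^2≡775, 272^4≡99, 272^8≡252, 272^16≡905, 272^32≡994
44 = 32 + 8 + 4, so 272^44 ≡ 994·252·99 ≡ 620 (mod 1061)

620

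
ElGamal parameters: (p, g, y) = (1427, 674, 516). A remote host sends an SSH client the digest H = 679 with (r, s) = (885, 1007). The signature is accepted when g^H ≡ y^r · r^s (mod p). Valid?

no

Left side g^H mod p:
674^679 mod 1427 = 1118
Right side y^r · r^s mod p:
516^885 mod 1427 = 1120
885^1007 mod 1427 = 1033
1120·1033 = 1156960 ≡ 1090 (mod 1427)
1118 ≠ 1090, so verification fails.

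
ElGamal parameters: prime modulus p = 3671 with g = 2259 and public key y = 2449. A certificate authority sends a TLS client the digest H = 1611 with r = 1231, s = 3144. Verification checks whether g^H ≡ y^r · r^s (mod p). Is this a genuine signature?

forged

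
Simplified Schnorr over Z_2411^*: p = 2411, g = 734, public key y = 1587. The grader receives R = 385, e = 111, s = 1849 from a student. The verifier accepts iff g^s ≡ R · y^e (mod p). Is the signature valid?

valid

g^s mod p:
Squares mod 2411: 734^1≡734, 734^2≡1103, 734^4≡1465, 734^8≡435, 734^16≡1167, 734^32≡2085, 734^64≡192, 734^128≡699, 734^256≡1579, 734^512≡267, 734^1024≡1370
1849 = 1024 + 512 + 256 + 32 + 16 + 8 + 1, so 734^1849 ≡ 1370·267·1579·2085·1167·435·734 ≡ 301 (mod 2411)
R · y^e mod p:
Squares mod 2411: 1587^1≡1587, 1587^2≡1485, 1587^4≡1571, 1587^8≡1588, 1587^16≡2249, 1587^32≡2134, 1587^64≡1988
111 = 64 + 32 + 8 + 4 + 2 + 1, so 1587^111 ≡ 1988·2134·1588·1571·1485·1587 ≡ 746 (mod 2411)
385·746 = 287210 ≡ 301 (mod 2411)
301 ≡ 301 (mod 2411); signature holds.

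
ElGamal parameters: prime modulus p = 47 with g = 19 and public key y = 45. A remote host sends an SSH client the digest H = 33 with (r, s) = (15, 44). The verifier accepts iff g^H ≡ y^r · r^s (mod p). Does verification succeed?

fails

Left side g^H mod p:
Squares mod 47: 19^1≡19, 19^2≡32, 19^4≡37, 19^8≡6, 19^16≡36, 19^32≡27
33 = 32 + 1, so 19^33 ≡ 27·19 ≡ 43 (mod 47)
Right side y^r · r^s mod p:
Squares mod 47: 45^1≡45, 45^2≡4, 45^4≡16, 45^8≡21
15 = 8 + 4 + 2 + 1, so 45^15 ≡ 21·16·4·45 ≡ 38 (mod 47)
Squares mod 47: 15^1≡15, 15^2≡37, 15^4≡6, 15^8≡36, 15^16≡27, 15^32≡24
44 = 32 + 8 + 4, so 15^44 ≡ 24·36·6 ≡ 14 (mod 47)
38·14 = 532 ≡ 15 (mod 47)
43 ≠ 15, so verification fails.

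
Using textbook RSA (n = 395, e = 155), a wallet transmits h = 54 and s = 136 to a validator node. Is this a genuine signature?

forged

s^2 ≡ 136^2 = 18496 ≡ 326
s^4 ≡ 326^2 = 106276 ≡ 21
s^8 ≡ 21^2 = 441 ≡ 46
s^16 ≡ 46^2 = 2116 ≡ 141
s^32 ≡ 141^2 = 19881 ≡ 131
s^64 ≡ 131^2 = 17161 ≡ 176
s^128 ≡ 176^2 = 30976 ≡ 166
155 = 128 + 16 + 8 + 2 + 1, so s^155 ≡ 166·141·46·326·136 ≡ 61 (mod 395)
The recovered value 61 does not match the digest 54.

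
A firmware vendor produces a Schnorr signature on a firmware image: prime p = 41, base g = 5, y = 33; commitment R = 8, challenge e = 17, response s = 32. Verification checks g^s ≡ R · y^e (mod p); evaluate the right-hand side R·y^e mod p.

Squares mod 41: 33^1≡33, 33^2≡23, 33^4≡37, 33^8≡16, 33^16≡10
17 = 16 + 1, so 33^17 ≡ 10·33 ≡ 2 (mod 41)
R · y^e ≡ 8·2 = 16 ≡ 16 (mod 41)

16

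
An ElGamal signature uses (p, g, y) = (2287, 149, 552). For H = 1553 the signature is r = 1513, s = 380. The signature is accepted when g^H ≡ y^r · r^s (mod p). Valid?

Left side g^H mod p:
149^2 = 22201 ≡ 1618
149^4 ≡ 1618^2 = 2617924 ≡ 1596
149^8 ≡ 1596^2 = 2547216 ≡ 1785
149^16 ≡ 1785^2 = 3186225 ≡ 434
149^32 ≡ 434^2 = 188356 ≡ 822
149^64 ≡ 822^2 = 675684 ≡ 1019
149^128 ≡ 1019^2 = 1038361 ≡ 63
149^256 ≡ 63^2 = 3969 ≡ 1682
149^512 ≡ 1682^2 = 2829124 ≡ 105
149^1024 ≡ 105^2 = 11025 ≡ 1877
1553 = 1024 + 512 + 16 + 1, so 149^1553 ≡ 1877·105·434·149 ≡ 33 (mod 2287)
Right side y^r · r^s mod p:
552^2 = 304704 ≡ 533
552^4 ≡ 533^2 = 284089 ≡ 501
552^8 ≡ 501^2 = 251001 ≡ 1718
552^16 ≡ 1718^2 = 2951524 ≡ 1294
552^32 ≡ 1294^2 = 1674436 ≡ 352
552^64 ≡ 352^2 = 123904 ≡ 406
552^128 ≡ 406^2 = 164836 ≡ 172
552^256 ≡ 172^2 = 29584 ≡ 2140
552^512 ≡ 2140^2 = 4579600 ≡ 1026
552^1024 ≡ 1026^2 = 1052676 ≡ 656
1513 = 1024 + 256 + 128 + 64 + 32 + 8 + 1, so 552^1513 ≡ 656·2140·172·406·352·1718·552 ≡ 351 (mod 2287)
1513^2 = 2289169 ≡ 2169
1513^4 ≡ 2169^2 = 4704561 ≡ 202
1513^8 ≡ 202^2 = 40804 ≡ 1925
1513^16 ≡ 1925^2 = 3705625 ≡ 685
1513^32 ≡ 685^2 = 469225 ≡ 390
1513^64 ≡ 390^2 = 152100 ≡ 1158
1513^128 ≡ 1158^2 = 1340964 ≡ 782
1513^256 ≡ 782^2 = 611524 ≡ 895
380 = 256 + 64 + 32 + 16 + 8 + 4, so 1513^380 ≡ 895·1158·390·685·1925·202 ≡ 657 (mod 2287)
351·657 = 230607 ≡ 1907 (mod 2287)
33 ≠ 1907, so verification fails.

no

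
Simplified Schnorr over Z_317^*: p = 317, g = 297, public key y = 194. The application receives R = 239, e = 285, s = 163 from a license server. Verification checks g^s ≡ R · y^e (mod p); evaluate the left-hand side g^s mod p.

202

297^2 = 88209 ≡ 83
297^4 ≡ 83^2 = 6889 ≡ 232
297^8 ≡ 232^2 = 53824 ≡ 251
297^16 ≡ 251^2 = 63001 ≡ 235
297^32 ≡ 235^2 = 55225 ≡ 67
297^64 ≡ 67^2 = 4489 ≡ 51
297^128 ≡ 51^2 = 2601 ≡ 65
163 = 128 + 32 + 2 + 1, so 297^163 ≡ 65·67·83·297 ≡ 202 (mod 317)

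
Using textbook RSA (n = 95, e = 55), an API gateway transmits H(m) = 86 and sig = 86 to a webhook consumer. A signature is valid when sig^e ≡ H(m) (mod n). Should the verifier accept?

sig^2 ≡ 86^2 = 7396 ≡ 81
sig^4 ≡ 81^2 = 6561 ≡ 6
sig^8 ≡ 6^2 = 36
sig^16 ≡ 36^2 = 1296 ≡ 61
sig^32 ≡ 61^2 = 3721 ≡ 16
55 = 32 + 16 + 4 + 2 + 1, so sig^55 ≡ 16·61·6·81·86 ≡ 86 (mod 95)
sig^55 mod 95 = 86 matches H(m).

accept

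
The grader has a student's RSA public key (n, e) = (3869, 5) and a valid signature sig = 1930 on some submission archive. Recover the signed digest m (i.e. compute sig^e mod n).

1661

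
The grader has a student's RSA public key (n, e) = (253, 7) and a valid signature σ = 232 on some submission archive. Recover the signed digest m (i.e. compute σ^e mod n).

243

σ^2 ≡ 232^2 = 53824 ≡ 188
σ^4 ≡ 188^2 = 35344 ≡ 177
7 = 4 + 2 + 1, so σ^7 ≡ 177·188·232 ≡ 243 (mod 253)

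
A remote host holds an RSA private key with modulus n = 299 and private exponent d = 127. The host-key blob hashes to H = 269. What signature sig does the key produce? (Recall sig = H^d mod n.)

165

Squares mod 299: H^1≡269, H^2≡3, H^4≡9, H^8≡81, H^16≡282, H^32≡289, H^64≡100
127 = 64 + 32 + 16 + 8 + 4 + 2 + 1, so H^127 ≡ 100·289·282·81·9·3·269 ≡ 165 (mod 299)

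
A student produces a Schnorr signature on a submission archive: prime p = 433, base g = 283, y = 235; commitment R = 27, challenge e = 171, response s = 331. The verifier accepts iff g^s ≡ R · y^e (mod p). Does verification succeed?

passes

g^s mod p:
283^2 = 80089 ≡ 417
283^4 ≡ 417^2 = 173889 ≡ 256
283^8 ≡ 256^2 = 65536 ≡ 153
283^16 ≡ 153^2 = 23409 ≡ 27
283^32 ≡ 27^2 = 729 ≡ 296
283^64 ≡ 296^2 = 87616 ≡ 150
283^128 ≡ 150^2 = 22500 ≡ 417
283^256 ≡ 417^2 = 173889 ≡ 256
331 = 256 + 64 + 8 + 2 + 1, so 283^331 ≡ 256·150·153·417·283 ≡ 406 (mod 433)
R · y^e mod p:
235^2 = 55225 ≡ 234
235^4 ≡ 234^2 = 54756 ≡ 198
235^8 ≡ 198^2 = 39204 ≡ 234
235^16 ≡ 234^2 = 54756 ≡ 198
235^32 ≡ 198^2 = 39204 ≡ 234
235^64 ≡ 234^2 = 54756 ≡ 198
235^128 ≡ 198^2 = 39204 ≡ 234
171 = 128 + 32 + 8 + 2 + 1, so 235^171 ≡ 234·234·234·234·235 ≡ 432 (mod 433)
27·432 = 11664 ≡ 406 (mod 433)
406 ≡ 406 (mod 433); signature holds.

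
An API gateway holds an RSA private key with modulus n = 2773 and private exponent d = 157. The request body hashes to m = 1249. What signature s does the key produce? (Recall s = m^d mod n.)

568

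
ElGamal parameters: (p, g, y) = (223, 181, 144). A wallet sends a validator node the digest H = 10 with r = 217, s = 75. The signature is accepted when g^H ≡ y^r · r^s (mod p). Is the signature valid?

Left side g^H mod p:
181^2 = 32761 ≡ 203
181^4 ≡ 203^2 = 41209 ≡ 177
181^8 ≡ 177^2 = 31329 ≡ 109
10 = 8 + 2, so 181^10 ≡ 109·203 ≡ 50 (mod 223)
Right side y^r · r^s mod p:
144^2 = 20736 ≡ 220
144^4 ≡ 220^2 = 48400 ≡ 9
144^8 ≡ 9^2 = 81
144^16 ≡ 81^2 = 6561 ≡ 94
144^32 ≡ 94^2 = 8836 ≡ 139
144^64 ≡ 139^2 = 19321 ≡ 143
144^128 ≡ 143^2 = 20449 ≡ 156
217 = 128 + 64 + 16 + 8 + 1, so 144^217 ≡ 156·143·94·81·144 ≡ 69 (mod 223)
217^2 = 47089 ≡ 36
217^4 ≡ 36^2 = 1296 ≡ 181
217^8 ≡ 181^2 = 32761 ≡ 203
217^16 ≡ 203^2 = 41209 ≡ 177
217^32 ≡ 177^2 = 31329 ≡ 109
217^64 ≡ 109^2 = 11881 ≡ 62
75 = 64 + 8 + 2 + 1, so 217^75 ≡ 62·203·36·217 ≡ 17 (mod 223)
69·17 = 1173 ≡ 58 (mod 223)
50 ≠ 58, so verification fails.

invalid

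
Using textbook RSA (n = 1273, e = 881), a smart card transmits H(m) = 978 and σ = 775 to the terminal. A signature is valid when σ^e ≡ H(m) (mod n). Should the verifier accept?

σ^2 ≡ 775^2 = 600625 ≡ 1042
σ^4 ≡ 1042^2 = 1085764 ≡ 1168
σ^8 ≡ 1168^2 = 1364224 ≡ 841
σ^16 ≡ 841^2 = 707281 ≡ 766
σ^32 ≡ 766^2 = 586756 ≡ 1176
σ^64 ≡ 1176^2 = 1382976 ≡ 498
σ^128 ≡ 498^2 = 248004 ≡ 1042
σ^256 ≡ 1042^2 = 1085764 ≡ 1168
σ^512 ≡ 1168^2 = 1364224 ≡ 841
881 = 512 + 256 + 64 + 32 + 16 + 1, so σ^881 ≡ 841·1168·498·1176·766·775 ≡ 432 (mod 1273)
The recovered value 432 does not match the digest 978.

reject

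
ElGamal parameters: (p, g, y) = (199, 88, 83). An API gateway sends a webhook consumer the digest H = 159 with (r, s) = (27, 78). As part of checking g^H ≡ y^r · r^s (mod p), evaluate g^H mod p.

138

88^2 = 7744 ≡ 182
88^4 ≡ 182^2 = 33124 ≡ 90
88^8 ≡ 90^2 = 8100 ≡ 140
88^16 ≡ 140^2 = 19600 ≡ 98
88^32 ≡ 98^2 = 9604 ≡ 52
88^64 ≡ 52^2 = 2704 ≡ 117
88^128 ≡ 117^2 = 13689 ≡ 157
159 = 128 + 16 + 8 + 4 + 2 + 1, so 88^159 ≡ 157·98·140·90·182·88 ≡ 138 (mod 199)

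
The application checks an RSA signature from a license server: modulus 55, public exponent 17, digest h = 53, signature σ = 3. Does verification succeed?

passes

Squares mod 55: σ^1≡3, σ^2≡9, σ^4≡26, σ^8≡16, σ^16≡36
17 = 16 + 1, so σ^17 ≡ 36·3 ≡ 53 (mod 55)
σ^17 mod 55 = 53 matches h.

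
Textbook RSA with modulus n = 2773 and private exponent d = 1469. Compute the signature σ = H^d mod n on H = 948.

2143

H^2 ≡ 948^2 = 898704 ≡ 252
H^4 ≡ 252^2 = 63504 ≡ 2498
H^8 ≡ 2498^2 = 6240004 ≡ 754
H^16 ≡ 754^2 = 568516 ≡ 51
H^32 ≡ 51^2 = 2601
H^64 ≡ 2601^2 = 6765201 ≡ 1854
H^128 ≡ 1854^2 = 3437316 ≡ 1569
H^256 ≡ 1569^2 = 2461761 ≡ 2110
H^512 ≡ 2110^2 = 4452100 ≡ 1435
H^1024 ≡ 1435^2 = 2059225 ≡ 1659
1469 = 1024 + 256 + 128 + 32 + 16 + 8 + 4 + 1, so H^1469 ≡ 1659·2110·1569·2601·51·754·2498·948 ≡ 2143 (mod 2773)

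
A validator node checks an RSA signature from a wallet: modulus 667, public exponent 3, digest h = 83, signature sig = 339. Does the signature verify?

verifies

sig^2 ≡ 339^2 = 114921 ≡ 197
3 = 2 + 1, so sig^3 ≡ 197·339 ≡ 83 (mod 667)
Since 83 equals the digest 83, verification succeeds.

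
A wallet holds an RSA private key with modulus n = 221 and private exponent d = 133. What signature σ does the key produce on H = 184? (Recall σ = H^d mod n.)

80

H^2 ≡ 184^2 = 33856 ≡ 43
H^4 ≡ 43^2 = 1849 ≡ 81
H^8 ≡ 81^2 = 6561 ≡ 152
H^16 ≡ 152^2 = 23104 ≡ 120
H^32 ≡ 120^2 = 14400 ≡ 35
H^64 ≡ 35^2 = 1225 ≡ 120
H^128 ≡ 120^2 = 14400 ≡ 35
133 = 128 + 4 + 1, so H^133 ≡ 35·81·184 ≡ 80 (mod 221)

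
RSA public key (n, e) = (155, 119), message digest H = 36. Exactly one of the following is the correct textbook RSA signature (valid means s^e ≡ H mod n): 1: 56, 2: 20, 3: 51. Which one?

1

Candidate 1: Squares mod 155: 56^1≡56, 56^2≡36, 56^4≡56, 56^8≡36, 56^16≡56, 56^32≡36, 56^64≡56; 119 = 64 + 32 + 16 + 4 + 2 + 1, so 56^119 ≡ 56·36·56·56·36·56 ≡ 36 (mod 155)
  → matches H = 36
Candidate 2: Squares mod 155: 20^1≡20, 20^2≡90, 20^4≡40, 20^8≡50, 20^16≡20, 20^32≡90, 20^64≡40; 119 = 64 + 32 + 16 + 4 + 2 + 1, so 20^119 ≡ 40·90·20·40·90·20 ≡ 45 (mod 155)
Candidate 3: Squares mod 155: 51^1≡51, 51^2≡121, 51^4≡71, 51^8≡81, 51^16≡51, 51^32≡121, 51^64≡71; 119 = 64 + 32 + 16 + 4 + 2 + 1, so 51^119 ≡ 71·121·51·71·121·51 ≡ 76 (mod 155)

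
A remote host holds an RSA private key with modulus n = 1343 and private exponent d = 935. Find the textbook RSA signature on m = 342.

1182

m^935 mod 1343 = 1182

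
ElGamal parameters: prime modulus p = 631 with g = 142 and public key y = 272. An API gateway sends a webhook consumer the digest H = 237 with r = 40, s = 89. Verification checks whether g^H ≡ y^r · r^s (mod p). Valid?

Left side g^H mod p:
Squares mod 631: 142^1≡142, 142^2≡603, 142^4≡153, 142^8≡62, 142^16≡58, 142^32≡209, 142^64≡142, 142^128≡603
237 = 128 + 64 + 32 + 8 + 4 + 1, so 142^237 ≡ 603·142·209·62·153·142 ≡ 133 (mod 631)
Right side y^r · r^s mod p:
Squares mod 631: 272^1≡272, 272^2≡157, 272^4≡40, 272^8≡338, 272^16≡33, 272^32≡458
40 = 32 + 8, so 272^40 ≡ 458·338 ≡ 209 (mod 631)
Squares mod 631: 40^1≡40, 40^2≡338, 40^4≡33, 40^8≡458, 40^16≡272, 40^32≡157, 40^64≡40
89 = 64 + 16 + 8 + 1, so 40^89 ≡ 40·272·458·40 ≡ 58 (mod 631)
209·58 = 12122 ≡ 133 (mod 631)
133 ≡ 133 (mod 631), so the signature is genuine.

yes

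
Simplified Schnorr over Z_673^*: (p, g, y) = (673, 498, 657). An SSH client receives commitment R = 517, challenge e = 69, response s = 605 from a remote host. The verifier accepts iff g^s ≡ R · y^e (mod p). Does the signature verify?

does not verify

g^s mod p:
498^2 = 248004 ≡ 340
498^4 ≡ 340^2 = 115600 ≡ 517
498^8 ≡ 517^2 = 267289 ≡ 108
498^16 ≡ 108^2 = 11664 ≡ 223
498^32 ≡ 223^2 = 49729 ≡ 600
498^64 ≡ 600^2 = 360000 ≡ 618
498^128 ≡ 618^2 = 381924 ≡ 333
498^256 ≡ 333^2 = 110889 ≡ 517
498^512 ≡ 517^2 = 267289 ≡ 108
605 = 512 + 64 + 16 + 8 + 4 + 1, so 498^605 ≡ 108·618·223·108·517·498 ≡ 9 (mod 673)
R · y^e mod p:
657^2 = 431649 ≡ 256
657^4 ≡ 256^2 = 65536 ≡ 255
657^8 ≡ 255^2 = 65025 ≡ 417
657^16 ≡ 417^2 = 173889 ≡ 255
657^32 ≡ 255^2 = 65025 ≡ 417
657^64 ≡ 417^2 = 173889 ≡ 255
69 = 64 + 4 + 1, so 657^69 ≡ 255·255·657 ≡ 58 (mod 673)
517·58 = 29986 ≡ 374 (mod 673)
9 ≠ 374; the check fails.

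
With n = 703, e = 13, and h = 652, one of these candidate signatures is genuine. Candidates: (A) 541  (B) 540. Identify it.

Candidate A: 541^2 = 292681 ≡ 233; 541^4 ≡ 233^2 = 54289 ≡ 158; 541^8 ≡ 158^2 = 24964 ≡ 359; 13 = 8 + 4 + 1, so 541^13 ≡ 359·158·541 ≡ 652 (mod 703)
  → matches h = 652
Candidate B: 540^2 = 291600 ≡ 558; 540^4 ≡ 558^2 = 311364 ≡ 638; 540^8 ≡ 638^2 = 407044 ≡ 7; 13 = 8 + 4 + 1, so 540^13 ≡ 7·638·540 ≡ 350 (mod 703)

A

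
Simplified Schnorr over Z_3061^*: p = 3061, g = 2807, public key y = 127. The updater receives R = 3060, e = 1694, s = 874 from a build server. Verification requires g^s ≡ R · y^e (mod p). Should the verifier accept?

reject

g^s mod p:
2807^874 mod 3061 = 2848
R · y^e mod p:
127^1694 mod 3061 = 891
3060·891 = 2726460 ≡ 2170 (mod 3061)
2848 ≠ 2170; the check fails.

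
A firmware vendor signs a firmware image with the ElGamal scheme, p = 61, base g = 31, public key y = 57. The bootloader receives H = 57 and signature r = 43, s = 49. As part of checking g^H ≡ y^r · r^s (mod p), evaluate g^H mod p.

31^2 = 961 ≡ 46
31^4 ≡ 46^2 = 2116 ≡ 42
31^8 ≡ 42^2 = 1764 ≡ 56
31^16 ≡ 56^2 = 3136 ≡ 25
31^32 ≡ 25^2 = 625 ≡ 15
57 = 32 + 16 + 8 + 1, so 31^57 ≡ 15·25·56·31 ≡ 8 (mod 61)

8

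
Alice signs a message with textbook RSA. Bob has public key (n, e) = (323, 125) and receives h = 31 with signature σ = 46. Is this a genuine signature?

σ^2 ≡ 46^2 = 2116 ≡ 178
σ^4 ≡ 178^2 = 31684 ≡ 30
σ^8 ≡ 30^2 = 900 ≡ 254
σ^16 ≡ 254^2 = 64516 ≡ 239
σ^32 ≡ 239^2 = 57121 ≡ 273
σ^64 ≡ 273^2 = 74529 ≡ 239
125 = 64 + 32 + 16 + 8 + 4 + 1, so σ^125 ≡ 239·273·239·254·30·46 ≡ 31 (mod 323)
σ^125 mod 323 = 31 matches h.

genuine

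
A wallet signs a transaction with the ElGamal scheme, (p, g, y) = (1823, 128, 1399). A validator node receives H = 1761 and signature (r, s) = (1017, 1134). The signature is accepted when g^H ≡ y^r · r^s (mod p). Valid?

yes

Left side g^H mod p:
Squares mod 1823: 128^1≡128, 128^2≡1800, 128^4≡529, 128^8≡922, 128^16≡566, 128^32≡1331, 128^64≡1428, 128^128≡1070, 128^256≡56, 128^512≡1313, 128^1024≡1234
1761 = 1024 + 512 + 128 + 64 + 32 + 1, so 128^1761 ≡ 1234·1313·1070·1428·1331·128 ≡ 1632 (mod 1823)
Right side y^r · r^s mod p:
Squares mod 1823: 1399^1≡1399, 1399^2≡1122, 1399^4≡1014, 1399^8≡24, 1399^16≡576, 1399^32≡1813, 1399^64≡100, 1399^128≡885, 1399^256≡1158, 1399^512≡1059
1017 = 512 + 256 + 128 + 64 + 32 + 16 + 8 + 1, so 1399^1017 ≡ 1059·1158·885·100·1813·576·24·1399 ≡ 1356 (mod 1823)
Squares mod 1823: 1017^1≡1017, 1017^2≡648, 1017^4≡614, 1017^8≡1458, 1017^16≡146, 1017^32≡1263, 1017^64≡44, 1017^128≡113, 1017^256≡8, 1017^512≡64, 1017^1024≡450
1134 = 1024 + 64 + 32 + 8 + 4 + 2, so 1017^1134 ≡ 450·44·1263·1458·614·648 ≡ 98 (mod 1823)
1356·98 = 132888 ≡ 1632 (mod 1823)
1632 ≡ 1632 (mod 1823), so the signature is genuine.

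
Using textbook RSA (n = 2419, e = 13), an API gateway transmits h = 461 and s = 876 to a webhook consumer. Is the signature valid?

s^2 ≡ 876^2 = 767376 ≡ 553
s^4 ≡ 553^2 = 305809 ≡ 1015
s^8 ≡ 1015^2 = 1030225 ≡ 2150
13 = 8 + 4 + 1, so s^13 ≡ 2150·1015·876 ≡ 2384 (mod 2419)
2384 ≠ 461, so verification fails.

invalid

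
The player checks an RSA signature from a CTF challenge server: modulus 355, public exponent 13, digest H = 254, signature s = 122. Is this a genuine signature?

forged

s^2 ≡ 122^2 = 14884 ≡ 329
s^4 ≡ 329^2 = 108241 ≡ 321
s^8 ≡ 321^2 = 103041 ≡ 91
13 = 8 + 4 + 1, so s^13 ≡ 91·321·122 ≡ 252 (mod 355)
252 ≠ 254, so verification fails.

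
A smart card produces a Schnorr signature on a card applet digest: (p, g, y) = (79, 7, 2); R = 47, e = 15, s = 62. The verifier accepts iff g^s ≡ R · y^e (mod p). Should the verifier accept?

reject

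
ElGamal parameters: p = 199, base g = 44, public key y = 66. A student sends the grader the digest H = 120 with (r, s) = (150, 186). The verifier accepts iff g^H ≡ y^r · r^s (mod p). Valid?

Left side g^H mod p:
44^120 mod 199 = 132
Right side y^r · r^s mod p:
66^150 mod 199 = 90
150^186 mod 199 = 28
90·28 = 2520 ≡ 132 (mod 199)
132 ≡ 132 (mod 199), so the signature is genuine.

yes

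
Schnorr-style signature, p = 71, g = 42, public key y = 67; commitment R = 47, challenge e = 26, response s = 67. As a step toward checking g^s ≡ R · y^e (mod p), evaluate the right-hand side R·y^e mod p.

67^2 = 4489 ≡ 16
67^4 ≡ 16^2 = 256 ≡ 43
67^8 ≡ 43^2 = 1849 ≡ 3
67^16 ≡ 3^2 = 9
26 = 16 + 8 + 2, so 67^26 ≡ 9·3·16 ≡ 6 (mod 71)
R · y^e ≡ 47·6 = 282 ≡ 69 (mod 71)

69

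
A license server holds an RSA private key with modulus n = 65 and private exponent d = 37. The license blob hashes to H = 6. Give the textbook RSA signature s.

6

H^37 mod 65 = 6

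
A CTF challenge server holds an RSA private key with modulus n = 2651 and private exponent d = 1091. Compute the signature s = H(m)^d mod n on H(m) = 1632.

(H(m))^1091 mod 2651 = 1797

1797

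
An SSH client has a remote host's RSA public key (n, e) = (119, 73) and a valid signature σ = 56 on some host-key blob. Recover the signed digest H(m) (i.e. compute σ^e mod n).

Squares mod 119: σ^1≡56, σ^2≡42, σ^4≡98, σ^8≡84, σ^16≡35, σ^32≡35, σ^64≡35
73 = 64 + 8 + 1, so σ^73 ≡ 35·84·56 ≡ 63 (mod 119)

63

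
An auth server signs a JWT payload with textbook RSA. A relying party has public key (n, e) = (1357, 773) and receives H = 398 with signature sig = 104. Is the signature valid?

invalid

sig^2 ≡ 104^2 = 10816 ≡ 1317
sig^4 ≡ 1317^2 = 1734489 ≡ 243
sig^8 ≡ 243^2 = 59049 ≡ 698
sig^16 ≡ 698^2 = 487204 ≡ 41
sig^32 ≡ 41^2 = 1681 ≡ 324
sig^64 ≡ 324^2 = 104976 ≡ 487
sig^128 ≡ 487^2 = 237169 ≡ 1051
sig^256 ≡ 1051^2 = 1104601 ≡ 3
sig^512 ≡ 3^2 = 9
773 = 512 + 256 + 4 + 1, so sig^773 ≡ 9·3·243·104 ≡ 1130 (mod 1357)
1130 ≠ 398, so verification fails.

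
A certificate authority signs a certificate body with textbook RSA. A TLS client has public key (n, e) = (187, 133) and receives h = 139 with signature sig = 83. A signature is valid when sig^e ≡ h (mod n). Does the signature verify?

Squares mod 187: sig^1≡83, sig^2≡157, sig^4≡152, sig^8≡103, sig^16≡137, sig^32≡69, sig^64≡86, sig^128≡103
133 = 128 + 4 + 1, so sig^133 ≡ 103·152·83 ≡ 172 (mod 187)
sig^133 mod 187 = 172, but h = 139.

does not verify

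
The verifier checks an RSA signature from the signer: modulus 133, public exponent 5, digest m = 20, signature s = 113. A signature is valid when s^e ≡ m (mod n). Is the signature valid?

invalid

s^2 ≡ 113^2 = 12769 ≡ 1
s^4 ≡ 1^2 = 1
5 = 4 + 1, so s^5 ≡ 1·113 ≡ 113 (mod 133)
113 ≠ 20, so verification fails.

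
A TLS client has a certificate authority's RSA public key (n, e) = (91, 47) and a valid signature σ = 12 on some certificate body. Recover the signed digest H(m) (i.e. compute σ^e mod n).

38

σ^2 ≡ 12^2 = 144 ≡ 53
σ^4 ≡ 53^2 = 2809 ≡ 79
σ^8 ≡ 79^2 = 6241 ≡ 53
σ^16 ≡ 53^2 = 2809 ≡ 79
σ^32 ≡ 79^2 = 6241 ≡ 53
47 = 32 + 8 + 4 + 2 + 1, so σ^47 ≡ 53·53·79·53·12 ≡ 38 (mod 91)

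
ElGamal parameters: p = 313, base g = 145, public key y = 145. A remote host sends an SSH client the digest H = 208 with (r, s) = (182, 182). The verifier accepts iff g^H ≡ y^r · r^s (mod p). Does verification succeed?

passes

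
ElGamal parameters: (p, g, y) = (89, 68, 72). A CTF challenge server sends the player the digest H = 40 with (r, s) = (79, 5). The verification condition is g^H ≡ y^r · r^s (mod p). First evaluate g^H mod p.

39

Squares mod 89: 68^1≡68, 68^2≡85, 68^4≡16, 68^8≡78, 68^16≡32, 68^32≡45
40 = 32 + 8, so 68^40 ≡ 45·78 ≡ 39 (mod 89)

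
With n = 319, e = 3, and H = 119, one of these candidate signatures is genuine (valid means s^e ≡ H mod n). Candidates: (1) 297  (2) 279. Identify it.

2

Candidate 1: 297^3 mod 319 = 198
Candidate 2: 279^3 mod 319 = 119
  → matches H = 119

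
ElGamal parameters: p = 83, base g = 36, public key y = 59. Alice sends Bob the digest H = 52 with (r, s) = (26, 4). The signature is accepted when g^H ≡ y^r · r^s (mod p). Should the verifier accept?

Left side g^H mod p:
36^2 = 1296 ≡ 51
36^4 ≡ 51^2 = 2601 ≡ 28
36^8 ≡ 28^2 = 784 ≡ 37
36^16 ≡ 37^2 = 1369 ≡ 41
36^32 ≡ 41^2 = 1681 ≡ 21
52 = 32 + 16 + 4, so 36^52 ≡ 21·41·28 ≡ 38 (mod 83)
Right side y^r · r^s mod p:
59^2 = 3481 ≡ 78
59^4 ≡ 78^2 = 6084 ≡ 25
59^8 ≡ 25^2 = 625 ≡ 44
59^16 ≡ 44^2 = 1936 ≡ 27
26 = 16 + 8 + 2, so 59^26 ≡ 27·44·78 ≡ 36 (mod 83)
26^2 = 676 ≡ 12
26^4 ≡ 12^2 = 144 ≡ 61
36·61 = 2196 ≡ 38 (mod 83)
38 ≡ 38 (mod 83), so the signature is genuine.

accept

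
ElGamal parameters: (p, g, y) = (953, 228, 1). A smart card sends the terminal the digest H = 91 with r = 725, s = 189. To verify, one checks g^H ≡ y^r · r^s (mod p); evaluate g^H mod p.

442

228^2 = 51984 ≡ 522
228^4 ≡ 522^2 = 272484 ≡ 879
228^8 ≡ 879^2 = 772641 ≡ 711
228^16 ≡ 711^2 = 505521 ≡ 431
228^32 ≡ 431^2 = 185761 ≡ 879
228^64 ≡ 879^2 = 772641 ≡ 711
91 = 64 + 16 + 8 + 2 + 1, so 228^91 ≡ 711·431·711·522·228 ≡ 442 (mod 953)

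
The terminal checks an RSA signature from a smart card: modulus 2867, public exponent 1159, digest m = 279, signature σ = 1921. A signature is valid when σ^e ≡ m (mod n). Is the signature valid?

Squares mod 2867: σ^1≡1921, σ^2≡412, σ^4≡591, σ^8≡2374, σ^16≡2221, σ^32≡1601, σ^64≡103, σ^128≡2008, σ^256≡1062, σ^512≡1113, σ^1024≡225
1159 = 1024 + 128 + 4 + 2 + 1, so σ^1159 ≡ 225·2008·591·412·1921 ≡ 279 (mod 2867)
279 = m, so the signature checks out.

valid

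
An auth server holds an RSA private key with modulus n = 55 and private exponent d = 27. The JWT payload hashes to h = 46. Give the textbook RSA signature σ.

h^2 ≡ 46^2 = 2116 ≡ 26
h^4 ≡ 26^2 = 676 ≡ 16
h^8 ≡ 16^2 = 256 ≡ 36
h^16 ≡ 36^2 = 1296 ≡ 31
27 = 16 + 8 + 2 + 1, so h^27 ≡ 31·36·26·46 ≡ 51 (mod 55)

51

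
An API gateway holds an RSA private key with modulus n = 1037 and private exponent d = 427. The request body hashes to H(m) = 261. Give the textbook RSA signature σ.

396

Squares mod 1037: (H(m))^1≡261, (H(m))^2≡716, (H(m))^4≡378, (H(m))^8≡815, (H(m))^16≡545, (H(m))^32≡443, (H(m))^64≡256, (H(m))^128≡205, (H(m))^256≡545
427 = 256 + 128 + 32 + 8 + 2 + 1, so (H(m))^427 ≡ 545·205·443·815·716·261 ≡ 396 (mod 1037)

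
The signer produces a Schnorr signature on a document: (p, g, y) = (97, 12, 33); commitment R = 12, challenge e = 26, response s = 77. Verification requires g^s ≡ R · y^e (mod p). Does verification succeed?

passes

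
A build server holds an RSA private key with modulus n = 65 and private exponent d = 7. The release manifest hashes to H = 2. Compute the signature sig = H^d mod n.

63

H^2 ≡ 2^2 = 4
H^4 ≡ 4^2 = 16
7 = 4 + 2 + 1, so H^7 ≡ 16·4·2 ≡ 63 (mod 65)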